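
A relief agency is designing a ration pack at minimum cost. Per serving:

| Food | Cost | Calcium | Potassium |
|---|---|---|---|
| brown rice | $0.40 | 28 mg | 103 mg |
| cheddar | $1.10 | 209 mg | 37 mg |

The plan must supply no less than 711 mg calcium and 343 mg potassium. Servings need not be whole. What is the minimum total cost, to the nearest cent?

For a min-cost LP with two ≥-constraints, a basic feasible solution has at most two positive variables.
brown rice only: max(711/28, 343/103) = 25.39 servings → $10.16.
cheddar only: max(711/209, 343/37) = 9.27 servings → $10.20.
brown rice + cheddar with both tight: 2.215 servings and 3.105 servings → $4.30.
The minimum over all feasible corners is $4.30.

$4.30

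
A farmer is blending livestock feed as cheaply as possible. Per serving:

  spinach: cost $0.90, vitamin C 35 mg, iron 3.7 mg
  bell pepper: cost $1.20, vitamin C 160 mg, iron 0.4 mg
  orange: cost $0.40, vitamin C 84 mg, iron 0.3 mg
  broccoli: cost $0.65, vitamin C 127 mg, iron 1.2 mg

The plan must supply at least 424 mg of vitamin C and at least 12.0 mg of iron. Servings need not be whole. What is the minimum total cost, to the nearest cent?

This is a tiny linear program; its minimum lies at a vertex of the feasible set. List the vertices and price them.
spinach only: max(424/35, 12.0/3.7) = 12.11 servings → $10.90.
bell pepper only: max(424/160, 12.0/0.4) = 30 servings → $36.00.
orange only: max(424/84, 12.0/0.3) = 40 servings → $16.00.
broccoli only: max(424/127, 12.0/1.2) = 10 servings → $6.50.
spinach + bell pepper with both tight: 3.028 servings and 1.988 servings → $5.11.
spinach + orange with both tight: 2.933 servings and 3.826 servings → $4.17.
spinach + broccoli with both tight: 2.373 servings and 2.685 servings → $3.88.
bell pepper + orange: the both-tight solution has a negative serving — not a feasible corner.
bell pepper + broccoli with both targets exact would need a negative amount; discard.
orange + broccoli: intersection lies outside the first quadrant.
Cheapest feasible corner: $3.88.

$3.88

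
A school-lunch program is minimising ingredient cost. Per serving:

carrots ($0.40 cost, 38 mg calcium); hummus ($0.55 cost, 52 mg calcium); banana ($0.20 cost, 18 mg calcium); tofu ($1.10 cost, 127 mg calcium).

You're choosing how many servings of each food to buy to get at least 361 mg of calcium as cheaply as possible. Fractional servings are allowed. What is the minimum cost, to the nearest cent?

$3.13

Cost per mg of calcium: tofu $0.0087, carrots $0.0105, hummus $0.0106, banana $0.0111.
With no serving limits, use only tofu: 361 mg / 127 mg = 2.843 servings × $1.10 = $3.13.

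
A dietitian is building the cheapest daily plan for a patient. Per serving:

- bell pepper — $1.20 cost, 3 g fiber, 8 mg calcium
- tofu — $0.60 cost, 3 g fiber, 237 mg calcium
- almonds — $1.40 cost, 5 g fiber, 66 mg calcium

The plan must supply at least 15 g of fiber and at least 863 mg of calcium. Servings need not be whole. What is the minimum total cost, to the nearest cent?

Minimising a linear cost over {fiber ≥ 15, calcium ≥ 863, servings ≥ 0} — the optimum is at a vertex, using one or two foods.
bell pepper only: max(15/3, 863/8) = 107.9 servings → $129.45.
tofu only: max(15/3, 863/237) = 5 servings → $3.00.
almonds only: max(15/5, 863/66) = 13.08 servings → $18.31.
bell pepper + tofu with both tight: 1.406 servings and 3.594 servings → $3.84.
bell pepper + almonds with both targets exact would need a negative amount; discard.
tofu + almonds with both tight: 3.369 servings and 0.9787 servings → $3.39.
So the least-cost plan costs $3.00.

$3.00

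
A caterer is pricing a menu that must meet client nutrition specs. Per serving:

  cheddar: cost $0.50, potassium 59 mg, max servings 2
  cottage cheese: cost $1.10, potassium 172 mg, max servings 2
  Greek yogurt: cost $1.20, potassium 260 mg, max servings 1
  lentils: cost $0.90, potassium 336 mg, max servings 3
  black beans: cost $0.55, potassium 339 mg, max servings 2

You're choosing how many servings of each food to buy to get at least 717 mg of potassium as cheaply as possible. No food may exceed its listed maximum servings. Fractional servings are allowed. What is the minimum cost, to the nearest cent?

$1.20

Cost per mg of potassium: black beans $0.0016, lentils $0.0027, Greek yogurt $0.0046, cottage cheese $0.0064, cheddar $0.0085.
Take 2 servings of black beans: +678.0 mg potassium for $1.10 (total $1.10, still need 39.0 mg).
Take 0.1161 servings of lentils: +39.0 mg potassium for $0.10 (total $1.20, still need 0.0 mg).
Greedy by cheapest-per-mg is optimal for a single linear constraint, so the minimum cost is $1.20.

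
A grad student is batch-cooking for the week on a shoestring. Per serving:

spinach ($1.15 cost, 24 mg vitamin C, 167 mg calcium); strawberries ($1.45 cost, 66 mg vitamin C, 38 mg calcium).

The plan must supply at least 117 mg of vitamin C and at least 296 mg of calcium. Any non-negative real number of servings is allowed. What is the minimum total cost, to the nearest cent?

$3.50

This is a tiny linear program; its minimum lies at a vertex of the feasible set. List the vertices and price them.
spinach only: max(117/24, 296/167) = 4.875 servings → $5.61.
strawberries only: max(117/66, 296/38) = 7.789 servings → $11.29.
spinach + strawberries with both tight: 1.493 servings and 1.23 servings → $3.50.
The minimum over all feasible corners is $3.50.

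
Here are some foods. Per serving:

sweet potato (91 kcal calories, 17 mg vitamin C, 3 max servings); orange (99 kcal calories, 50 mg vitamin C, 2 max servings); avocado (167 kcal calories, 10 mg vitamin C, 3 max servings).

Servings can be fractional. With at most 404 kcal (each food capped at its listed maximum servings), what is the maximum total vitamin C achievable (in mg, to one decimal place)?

Vitamin C per kcal: orange 0.5051, sweet potato 0.1868, avocado 0.05988.
Take 2 servings of orange: uses 198 kcal, +100.0 mg vitamin C (running total 100.0 mg).
Take 2.264 servings of sweet potato: uses 206 kcal, +38.5 mg vitamin C (running total 138.5 mg).
Greedy by best ratio exhausts the calories allowance optimally: 138.5 mg.

138.5 mg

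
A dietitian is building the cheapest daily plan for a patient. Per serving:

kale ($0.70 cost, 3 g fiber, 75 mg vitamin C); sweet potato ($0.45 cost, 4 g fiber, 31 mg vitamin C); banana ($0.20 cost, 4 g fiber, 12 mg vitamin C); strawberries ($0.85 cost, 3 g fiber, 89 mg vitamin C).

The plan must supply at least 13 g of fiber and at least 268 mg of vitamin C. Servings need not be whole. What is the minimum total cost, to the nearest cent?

$2.56

The cheapest plan sits at a corner of the feasible region — with two constraints it uses at most two foods.
kale only: max(13/3, 268/75) = 4.333 servings → $3.03.
sweet potato only: max(13/4, 268/31) = 8.645 servings → $3.89.
banana only: max(13/4, 268/12) = 22.33 servings → $4.47.
strawberries only: max(13/3, 268/89) = 4.333 servings → $3.68.
kale + sweet potato with both tight: 3.232 servings and 0.8261 servings → $2.63.
kale + banana with both tight: 3.47 servings and 0.6477 servings → $2.56.
kale + strawberries with both targets exact would need a negative amount; discard.
sweet potato + banana: the both-tight solution has a negative serving — not a feasible corner.
sweet potato + strawberries with both tight: 1.342 servings and 2.544 servings → $2.77.
banana + strawberries with both tight: 1.103 servings and 2.862 servings → $2.65.
The minimum over all feasible corners is $2.56.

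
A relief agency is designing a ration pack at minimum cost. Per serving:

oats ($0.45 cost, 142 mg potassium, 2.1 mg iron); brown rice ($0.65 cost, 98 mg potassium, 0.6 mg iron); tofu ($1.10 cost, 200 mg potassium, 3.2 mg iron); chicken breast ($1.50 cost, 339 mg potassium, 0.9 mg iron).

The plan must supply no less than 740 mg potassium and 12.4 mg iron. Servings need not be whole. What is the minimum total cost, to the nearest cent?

$2.66

At the optimum either one food covers both requirements or two foods hit both targets exactly; no other combination can be cheaper.
oats only: max(740/142, 12.4/2.1) = 5.905 servings → $2.66.
brown rice only: max(740/98, 12.4/0.6) = 20.67 servings → $13.43.
tofu only: max(740/200, 12.4/3.2) = 3.875 servings → $4.26.
chicken breast only: max(740/339, 12.4/0.9) = 13.78 servings → $20.67.
oats + brown rice: the both-tight solution has a negative serving — not a feasible corner.
oats + tofu with both targets exact would need a negative amount; discard.
oats + chicken breast: the both-tight solution has a negative serving — not a feasible corner.
brown rice + tofu with both targets exact would need a negative amount; discard.
brown rice + chicken breast: intersection lies outside the first quadrant.
tofu + chicken breast: the both-tight solution has a negative serving — not a feasible corner.
So the least-cost plan costs $2.66.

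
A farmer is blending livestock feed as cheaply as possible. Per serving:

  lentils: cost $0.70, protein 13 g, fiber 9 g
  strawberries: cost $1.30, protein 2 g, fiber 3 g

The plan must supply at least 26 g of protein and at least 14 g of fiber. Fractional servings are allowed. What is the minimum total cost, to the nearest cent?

At the optimum either one food covers both requirements or two foods hit both targets exactly; no other combination can be cheaper.
lentils only: max(26/13, 14/9) = 2 servings → $1.40.
strawberries only: max(26/2, 14/3) = 13 servings → $16.90.
lentils + strawberries with both targets exact would need a negative amount; discard.
The minimum over all feasible corners is $1.40.

$1.40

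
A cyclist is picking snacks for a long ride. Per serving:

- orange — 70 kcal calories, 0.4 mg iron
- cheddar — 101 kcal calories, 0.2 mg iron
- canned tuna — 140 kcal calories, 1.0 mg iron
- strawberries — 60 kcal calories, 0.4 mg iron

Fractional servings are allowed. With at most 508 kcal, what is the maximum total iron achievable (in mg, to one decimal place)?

Iron per kcal: canned tuna 0.007143, strawberries 0.006667, orange 0.005714, cheddar 0.00198.
With no serving limits, spend the whole calories allowance on canned tuna: 508 kcal / 140 kcal × 1.0 mg = 3.6 mg.

3.6 mg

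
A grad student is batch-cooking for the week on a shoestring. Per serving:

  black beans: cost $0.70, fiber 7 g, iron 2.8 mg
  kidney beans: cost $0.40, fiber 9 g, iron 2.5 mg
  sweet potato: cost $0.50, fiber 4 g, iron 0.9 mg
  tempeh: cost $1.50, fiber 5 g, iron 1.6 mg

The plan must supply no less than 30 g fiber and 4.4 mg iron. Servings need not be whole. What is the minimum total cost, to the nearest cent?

$1.33

Minimising a linear cost over {fiber ≥ 30, iron ≥ 4.4, servings ≥ 0} — the optimum is at a vertex, using one or two foods.
black beans only: max(30/7, 4.4/2.8) = 4.286 servings → $3.00.
kidney beans only: max(30/9, 4.4/2.5) = 3.333 servings → $1.33.
sweet potato only: max(30/4, 4.4/0.9) = 7.5 servings → $3.75.
tempeh only: max(30/5, 4.4/1.6) = 6 servings → $9.00.
black beans + kidney beans with both targets exact would need a negative amount; discard.
black beans + sweet potato with both targets exact would need a negative amount; discard.
black beans + tempeh with both targets exact would need a negative amount; discard.
kidney beans + sweet potato: intersection lies outside the first quadrant.
kidney beans + tempeh: the both-tight solution has a negative serving — not a feasible corner.
sweet potato + tempeh: intersection lies outside the first quadrant.
Cheapest feasible corner: $1.33.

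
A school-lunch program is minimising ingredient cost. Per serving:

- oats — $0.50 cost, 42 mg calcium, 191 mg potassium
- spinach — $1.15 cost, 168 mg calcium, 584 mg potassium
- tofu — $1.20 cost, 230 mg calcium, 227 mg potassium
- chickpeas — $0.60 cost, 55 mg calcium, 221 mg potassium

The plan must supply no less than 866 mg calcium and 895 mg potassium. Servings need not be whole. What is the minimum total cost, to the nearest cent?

oats only: max(866/42, 895/191) = 20.62 servings → $10.31.
spinach only: max(866/168, 895/584) = 5.155 servings → $5.93.
tofu only: max(866/230, 895/227) = 3.943 servings → $4.73.
chickpeas only: max(866/55, 895/221) = 15.75 servings → $9.45.
oats + spinach: intersection lies outside the first quadrant.
oats + tofu with both tight: 0.2694 servings and 3.716 servings → $4.59.
oats + chickpeas: the both-tight solution has a negative serving — not a feasible corner.
spinach + tofu with both tight: 0.09636 servings and 3.695 servings → $4.54.
spinach + chickpeas with both targets exact would need a negative amount; discard.
tofu + chickpeas with both tight: 3.707 servings and 0.2417 servings → $4.59.
Cheapest feasible corner: $4.54.

$4.54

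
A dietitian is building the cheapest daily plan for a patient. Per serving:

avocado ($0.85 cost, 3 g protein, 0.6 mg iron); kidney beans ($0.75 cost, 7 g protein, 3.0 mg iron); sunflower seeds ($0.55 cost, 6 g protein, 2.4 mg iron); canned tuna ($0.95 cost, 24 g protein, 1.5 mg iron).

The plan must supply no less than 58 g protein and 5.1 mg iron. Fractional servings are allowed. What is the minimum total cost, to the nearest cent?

$2.52

A basic optimal solution has at most two foods positive. Try each food alone and each pair with both targets met exactly.
avocado only: max(58/3, 5.1/0.6) = 19.33 servings → $16.43.
kidney beans only: max(58/7, 5.1/3.0) = 8.286 servings → $6.21.
sunflower seeds only: max(58/6, 5.1/2.4) = 9.667 servings → $5.32.
canned tuna only: max(58/24, 5.1/1.5) = 3.4 servings → $3.23.
avocado + kidney beans: intersection lies outside the first quadrant.
avocado + sunflower seeds: intersection lies outside the first quadrant.
avocado + canned tuna with both tight: 3.576 servings and 1.97 servings → $4.91.
kidney beans + sunflower seeds: the both-tight solution has a negative serving — not a feasible corner.
kidney beans + canned tuna with both tight: 0.5756 servings and 2.249 servings → $2.57.
sunflower seeds + canned tuna with both tight: 0.7284 servings and 2.235 servings → $2.52.
Cheapest feasible corner: $2.52.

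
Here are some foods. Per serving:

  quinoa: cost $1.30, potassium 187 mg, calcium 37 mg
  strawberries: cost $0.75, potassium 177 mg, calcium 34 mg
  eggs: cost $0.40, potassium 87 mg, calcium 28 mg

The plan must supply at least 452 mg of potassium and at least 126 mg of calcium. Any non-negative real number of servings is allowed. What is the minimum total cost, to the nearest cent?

$2.02

With two linear requirements the optimum uses one or two foods; enumerate the corners.
quinoa only: max(452/187, 126/37) = 3.405 servings → $4.43.
strawberries only: max(452/177, 126/34) = 3.706 servings → $2.78.
eggs only: max(452/87, 126/28) = 5.195 servings → $2.08.
quinoa + strawberries: the both-tight solution has a negative serving — not a feasible corner.
quinoa + eggs with both tight: 0.8399 servings and 3.39 servings → $2.45.
strawberries + eggs with both tight: 0.8478 servings and 3.47 servings → $2.02.
So the least-cost plan costs $2.02.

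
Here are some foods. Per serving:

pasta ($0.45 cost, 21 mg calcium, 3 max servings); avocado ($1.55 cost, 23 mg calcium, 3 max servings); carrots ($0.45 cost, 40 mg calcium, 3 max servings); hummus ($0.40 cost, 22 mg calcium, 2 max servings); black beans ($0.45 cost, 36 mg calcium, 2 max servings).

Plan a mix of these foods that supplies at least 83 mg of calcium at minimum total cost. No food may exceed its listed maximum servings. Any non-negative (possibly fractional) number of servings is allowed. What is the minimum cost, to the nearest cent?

$0.93

Cost per mg of calcium: carrots $0.0112, black beans $0.0125, hummus $0.0182, pasta $0.0214, avocado $0.0674.
Take 2.075 servings of carrots: +83.0 mg calcium for $0.93 (total $0.93, still need 0.0 mg).
Filling from the cheapest source first is optimal under one linear minimum: $0.93.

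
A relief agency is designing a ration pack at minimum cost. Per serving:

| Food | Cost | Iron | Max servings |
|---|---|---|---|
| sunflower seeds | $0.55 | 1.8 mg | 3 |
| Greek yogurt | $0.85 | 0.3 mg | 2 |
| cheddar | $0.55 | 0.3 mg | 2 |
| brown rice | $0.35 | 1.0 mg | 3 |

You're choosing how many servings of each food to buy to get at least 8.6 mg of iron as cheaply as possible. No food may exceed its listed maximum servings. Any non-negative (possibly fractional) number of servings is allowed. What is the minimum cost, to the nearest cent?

$3.07

Cost per mg of iron: sunflower seeds $0.3056, brown rice $0.3500, cheddar $1.8333, Greek yogurt $2.8333.
Take 3 servings of sunflower seeds: +5.4 mg iron for $1.65 (total $1.65, still need 3.2 mg).
Take 3 servings of brown rice: +3.0 mg iron for $1.05 (total $2.70, still need 0.2 mg).
Take 0.6667 servings of cheddar: +0.2 mg iron for $0.37 (total $3.07, still need 0.0 mg).
Filling from the cheapest source first is optimal under one linear minimum: $3.07.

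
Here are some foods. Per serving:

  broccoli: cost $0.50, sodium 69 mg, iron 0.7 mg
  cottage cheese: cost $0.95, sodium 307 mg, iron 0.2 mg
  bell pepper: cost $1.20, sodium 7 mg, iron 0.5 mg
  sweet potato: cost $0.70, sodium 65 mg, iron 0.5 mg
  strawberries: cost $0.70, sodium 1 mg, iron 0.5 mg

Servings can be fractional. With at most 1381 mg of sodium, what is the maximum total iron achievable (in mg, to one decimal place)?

690.5 mg

Iron per mg sodium: strawberries 0.5, bell pepper 0.07143, broccoli 0.01014, sweet potato 0.007692, cottage cheese 0.0006515.
With no serving limits, spend the whole sodium allowance on strawberries: 1381 mg / 1 mg × 0.5 mg = 690.5 mg.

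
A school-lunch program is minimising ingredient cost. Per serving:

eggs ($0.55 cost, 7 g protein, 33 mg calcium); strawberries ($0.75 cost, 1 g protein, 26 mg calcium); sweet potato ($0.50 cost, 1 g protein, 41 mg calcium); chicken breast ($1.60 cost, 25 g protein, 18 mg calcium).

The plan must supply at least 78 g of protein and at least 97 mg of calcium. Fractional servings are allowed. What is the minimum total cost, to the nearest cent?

$5.14

At the optimum either one food covers both requirements or two foods hit both targets exactly; no other combination can be cheaper.
eggs only: max(78/7, 97/33) = 11.14 servings → $6.13.
strawberries only: max(78/1, 97/26) = 78 servings → $58.50.
sweet potato only: max(78/1, 97/41) = 78 servings → $39.00.
chicken breast only: max(78/25, 97/18) = 5.389 servings → $8.62.
eggs + strawberries: the both-tight solution has a negative serving — not a feasible corner.
eggs + sweet potato: the both-tight solution has a negative serving — not a feasible corner.
eggs + chicken breast with both tight: 1.461 servings and 2.711 servings → $5.14.
strawberries + sweet potato: intersection lies outside the first quadrant.
strawberries + chicken breast with both tight: 1.616 servings and 3.055 servings → $6.10.
sweet potato + chicken breast with both tight: 1.014 servings and 3.079 servings → $5.43.
The minimum over all feasible corners is $5.14.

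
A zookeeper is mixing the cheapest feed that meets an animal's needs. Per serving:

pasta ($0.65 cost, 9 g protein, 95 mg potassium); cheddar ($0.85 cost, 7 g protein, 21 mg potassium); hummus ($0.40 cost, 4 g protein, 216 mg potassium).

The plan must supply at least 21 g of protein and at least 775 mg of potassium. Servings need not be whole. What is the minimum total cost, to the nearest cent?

A basic optimal solution has at most two foods positive. Try each food alone and each pair with both targets met exactly.
pasta only: max(21/9, 775/95) = 8.158 servings → $5.30.
cheddar only: max(21/7, 775/21) = 36.9 servings → $31.37.
hummus only: max(21/4, 775/216) = 5.25 servings → $2.10.
pasta + cheddar with both targets exact would need a negative amount; discard.
pasta + hummus with both tight: 0.9182 servings and 3.184 servings → $1.87.
cheddar + hummus with both tight: 1.006 servings and 3.49 servings → $2.25.
Cheapest feasible corner: $1.87.

$1.87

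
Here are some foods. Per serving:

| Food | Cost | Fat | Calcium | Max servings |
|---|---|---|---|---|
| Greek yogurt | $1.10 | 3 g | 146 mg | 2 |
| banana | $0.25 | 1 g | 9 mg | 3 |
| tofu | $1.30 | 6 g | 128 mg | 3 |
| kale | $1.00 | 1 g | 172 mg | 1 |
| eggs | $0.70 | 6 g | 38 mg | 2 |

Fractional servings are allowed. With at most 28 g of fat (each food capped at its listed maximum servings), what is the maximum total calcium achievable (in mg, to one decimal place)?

875.0 mg

Calcium per g fat: kale 172, Greek yogurt 48.67, tofu 21.33, banana 9, eggs 6.333.
Take 1 serving of kale: uses 1 g fat, +172.0 mg calcium (running total 172.0 mg).
Take 2 servings of Greek yogurt: uses 6 g fat, +292.0 mg calcium (running total 464.0 mg).
Take 3 servings of tofu: uses 18 g fat, +384.0 mg calcium (running total 848.0 mg).
Take 3 servings of banana: uses 3 g fat, +27.0 mg calcium (running total 875.0 mg).
Greedy by best ratio exhausts the fat allowance optimally: 875.0 mg.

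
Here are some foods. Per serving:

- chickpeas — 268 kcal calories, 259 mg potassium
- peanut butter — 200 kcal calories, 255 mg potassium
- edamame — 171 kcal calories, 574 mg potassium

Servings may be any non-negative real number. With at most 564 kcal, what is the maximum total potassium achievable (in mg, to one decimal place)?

1893.2 mg

Potassium per kcal: edamame 3.357, peanut butter 1.275, chickpeas 0.9664.
With no serving limits, spend the whole calories allowance on edamame: 564 kcal / 171 kcal × 574 mg = 1893.2 mg.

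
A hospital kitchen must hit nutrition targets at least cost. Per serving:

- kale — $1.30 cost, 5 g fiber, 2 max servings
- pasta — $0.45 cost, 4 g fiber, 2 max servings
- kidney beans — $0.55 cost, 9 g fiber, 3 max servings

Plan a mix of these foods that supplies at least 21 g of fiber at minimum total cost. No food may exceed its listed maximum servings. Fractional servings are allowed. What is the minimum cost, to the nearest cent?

Cost per g of fiber: kidney beans $0.0611, pasta $0.1125, kale $0.2600.
Take 2.333 servings of kidney beans: +21.0 g fiber for $1.28 (total $1.28, still need 0.0 g).
Filling from the cheapest source first is optimal under one linear minimum: $1.28.

$1.28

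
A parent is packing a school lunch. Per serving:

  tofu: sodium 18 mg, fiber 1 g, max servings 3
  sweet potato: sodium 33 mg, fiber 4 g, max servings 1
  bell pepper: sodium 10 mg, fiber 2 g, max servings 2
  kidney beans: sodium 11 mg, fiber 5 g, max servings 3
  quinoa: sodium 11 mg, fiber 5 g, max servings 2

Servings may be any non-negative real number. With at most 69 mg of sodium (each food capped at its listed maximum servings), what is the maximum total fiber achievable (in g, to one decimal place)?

Fiber per mg sodium: kidney beans 0.4545, quinoa 0.4545, bell pepper 0.2, sweet potato 0.1212, tofu 0.05556.
Take 3 servings of kidney beans: uses 33 mg sodium, +15.0 g fiber (running total 15.0 g).
Take 2 servings of quinoa: uses 22 mg sodium, +10.0 g fiber (running total 25.0 g).
Take 1.4 servings of bell pepper: uses 14 mg sodium, +2.8 g fiber (running total 27.8 g).
Greedy by best ratio exhausts the sodium allowance optimally: 27.8 g.

27.8 g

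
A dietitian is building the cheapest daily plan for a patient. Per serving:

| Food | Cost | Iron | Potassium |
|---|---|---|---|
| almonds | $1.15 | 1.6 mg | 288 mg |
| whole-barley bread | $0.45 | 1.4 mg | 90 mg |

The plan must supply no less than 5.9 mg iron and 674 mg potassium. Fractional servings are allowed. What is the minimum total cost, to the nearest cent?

almonds only: max(5.9/1.6, 674/288) = 3.688 servings → $4.24.
whole-barley bread only: max(5.9/1.4, 674/90) = 7.489 servings → $3.37.
almonds + whole-barley bread with both tight: 1.592 servings and 2.395 servings → $2.91.
Cheapest feasible corner: $2.91.

$2.91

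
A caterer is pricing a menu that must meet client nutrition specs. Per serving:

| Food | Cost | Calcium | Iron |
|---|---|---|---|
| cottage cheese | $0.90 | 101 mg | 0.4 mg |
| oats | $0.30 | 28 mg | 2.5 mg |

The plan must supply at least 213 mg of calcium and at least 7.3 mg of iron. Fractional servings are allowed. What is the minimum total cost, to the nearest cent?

$2.03

Minimising a linear cost over {calcium ≥ 213, iron ≥ 7.3, servings ≥ 0} — the optimum is at a vertex, using one or two foods.
cottage cheese only: max(213/101, 7.3/0.4) = 18.25 servings → $16.43.
oats only: max(213/28, 7.3/2.5) = 7.607 servings → $2.28.
cottage cheese + oats with both tight: 1.36 servings and 2.702 servings → $2.03.
Cheapest feasible corner: $2.03.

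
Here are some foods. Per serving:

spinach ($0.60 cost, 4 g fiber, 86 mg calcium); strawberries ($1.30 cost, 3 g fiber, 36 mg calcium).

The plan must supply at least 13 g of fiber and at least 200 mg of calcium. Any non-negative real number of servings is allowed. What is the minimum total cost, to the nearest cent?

$1.95

Check every corner: each single food scaled to meet both minima, and each pair solved so both constraints bind.
spinach only: max(13/4, 200/86) = 3.25 servings → $1.95.
strawberries only: max(13/3, 200/36) = 5.556 servings → $7.22.
spinach + strawberries with both tight: 1.158 servings and 2.789 servings → $4.32.
So the least-cost plan costs $1.95.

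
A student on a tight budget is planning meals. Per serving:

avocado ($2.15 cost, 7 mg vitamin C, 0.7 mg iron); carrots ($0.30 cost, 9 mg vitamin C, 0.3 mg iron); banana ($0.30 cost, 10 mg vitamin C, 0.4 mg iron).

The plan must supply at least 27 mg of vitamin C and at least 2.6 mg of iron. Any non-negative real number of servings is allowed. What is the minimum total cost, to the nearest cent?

$1.95

With two linear requirements the optimum uses one or two foods; enumerate the corners.
avocado only: max(27/7, 2.6/0.7) = 3.857 servings → $8.29.
carrots only: max(27/9, 2.6/0.3) = 8.667 servings → $2.60.
banana only: max(27/10, 2.6/0.4) = 6.5 servings → $1.95.
avocado + carrots with both tight: 3.643 servings and 0.1667 servings → $7.88.
avocado + banana with both tight: 3.619 servings and 0.1667 servings → $7.83.
carrots + banana: intersection lies outside the first quadrant.
The minimum over all feasible corners is $1.95.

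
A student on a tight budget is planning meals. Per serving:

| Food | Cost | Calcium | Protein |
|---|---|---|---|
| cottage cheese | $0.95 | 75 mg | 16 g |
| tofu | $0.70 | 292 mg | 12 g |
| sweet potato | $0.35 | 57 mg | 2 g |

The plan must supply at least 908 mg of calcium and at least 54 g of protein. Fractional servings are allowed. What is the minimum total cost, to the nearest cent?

$3.15

cottage cheese only: max(908/75, 54/16) = 12.11 servings → $11.50.
tofu only: max(908/292, 54/12) = 4.5 servings → $3.15.
sweet potato only: max(908/57, 54/2) = 27 servings → $9.45.
cottage cheese + tofu with both tight: 1.292 servings and 2.778 servings → $3.17.
cottage cheese + sweet potato with both tight: 1.656 servings and 13.75 servings → $6.39.
tofu + sweet potato: intersection lies outside the first quadrant.
So the least-cost plan costs $3.15.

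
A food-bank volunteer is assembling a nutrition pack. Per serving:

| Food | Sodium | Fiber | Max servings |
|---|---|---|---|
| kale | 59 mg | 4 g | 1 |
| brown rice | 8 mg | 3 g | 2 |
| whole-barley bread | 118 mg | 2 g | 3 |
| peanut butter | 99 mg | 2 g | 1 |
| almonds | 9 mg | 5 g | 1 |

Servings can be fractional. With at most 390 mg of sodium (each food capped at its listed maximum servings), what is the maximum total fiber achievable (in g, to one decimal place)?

20.5 g

Fiber per mg sodium: almonds 0.5556, brown rice 0.375, kale 0.0678, peanut butter 0.0202, whole-barley bread 0.01695.
Take 1 serving of almonds: uses 9 mg sodium, +5.0 g fiber (running total 5.0 g).
Take 2 servings of brown rice: uses 16 mg sodium, +6.0 g fiber (running total 11.0 g).
Take 1 serving of kale: uses 59 mg sodium, +4.0 g fiber (running total 15.0 g).
Take 1 serving of peanut butter: uses 99 mg sodium, +2.0 g fiber (running total 17.0 g).
Take 1.754 servings of whole-barley bread: uses 207 mg sodium, +3.5 g fiber (running total 20.5 g).
Greedy by best ratio exhausts the sodium allowance optimally: 20.5 g.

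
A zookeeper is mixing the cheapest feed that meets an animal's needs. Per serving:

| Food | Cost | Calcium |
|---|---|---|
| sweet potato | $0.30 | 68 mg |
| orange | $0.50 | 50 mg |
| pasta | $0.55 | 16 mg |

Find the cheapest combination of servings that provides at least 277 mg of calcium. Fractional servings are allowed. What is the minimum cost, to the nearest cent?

$1.22

Cost per mg of calcium: sweet potato $0.0044, orange $0.0100, pasta $0.0344.
With no serving limits, use only sweet potato: 277 mg / 68 mg = 4.074 servings × $0.30 = $1.22.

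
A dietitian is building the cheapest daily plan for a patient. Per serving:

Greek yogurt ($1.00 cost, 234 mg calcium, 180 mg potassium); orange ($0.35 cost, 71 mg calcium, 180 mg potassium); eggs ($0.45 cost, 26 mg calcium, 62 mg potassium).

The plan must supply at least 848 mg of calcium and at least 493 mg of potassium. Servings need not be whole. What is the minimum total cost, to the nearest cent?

An LP optimum is at a vertex; with two nutrient constraints at most two foods are used. Check each candidate.
Greek yogurt only: max(848/234, 493/180) = 3.624 servings → $3.62.
orange only: max(848/71, 493/180) = 11.94 servings → $4.18.
eggs only: max(848/26, 493/62) = 32.62 servings → $14.68.
Greek yogurt + orange: intersection lies outside the first quadrant.
Greek yogurt + eggs: the both-tight solution has a negative serving — not a feasible corner.
orange + eggs with both targets exact would need a negative amount; discard.
The minimum over all feasible corners is $3.62.

$3.62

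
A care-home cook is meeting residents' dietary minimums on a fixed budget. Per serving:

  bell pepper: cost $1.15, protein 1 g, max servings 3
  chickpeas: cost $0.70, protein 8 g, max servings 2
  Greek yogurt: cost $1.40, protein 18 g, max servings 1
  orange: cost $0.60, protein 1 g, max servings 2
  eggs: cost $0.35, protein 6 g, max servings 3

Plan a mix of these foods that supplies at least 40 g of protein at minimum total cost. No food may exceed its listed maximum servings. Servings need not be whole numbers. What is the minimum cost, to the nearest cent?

Cost per g of protein: eggs $0.0583, Greek yogurt $0.0778, chickpeas $0.0875, orange $0.6000, bell pepper $1.1500.
Take 3 servings of eggs: +18.0 g protein for $1.05 (total $1.05, still need 22.0 g).
Take 1 serving of Greek yogurt: +18.0 g protein for $1.40 (total $2.45, still need 4.0 g).
Take 0.5 servings of chickpeas: +4.0 g protein for $0.35 (total $2.80, still need 0.0 g).
Greedy by cheapest-per-g is optimal for a single linear constraint, so the minimum cost is $2.80.

$2.80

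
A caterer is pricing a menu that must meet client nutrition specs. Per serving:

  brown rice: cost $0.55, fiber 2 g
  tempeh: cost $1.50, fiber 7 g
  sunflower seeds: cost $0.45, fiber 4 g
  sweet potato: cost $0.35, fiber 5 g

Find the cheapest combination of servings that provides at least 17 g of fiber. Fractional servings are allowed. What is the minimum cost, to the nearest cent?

$1.19

Cost per g of fiber: sweet potato $0.0700, sunflower seeds $0.1125, tempeh $0.2143, brown rice $0.2750.
With no serving limits, use only sweet potato: 17 g / 5 g = 3.4 servings × $0.35 = $1.19.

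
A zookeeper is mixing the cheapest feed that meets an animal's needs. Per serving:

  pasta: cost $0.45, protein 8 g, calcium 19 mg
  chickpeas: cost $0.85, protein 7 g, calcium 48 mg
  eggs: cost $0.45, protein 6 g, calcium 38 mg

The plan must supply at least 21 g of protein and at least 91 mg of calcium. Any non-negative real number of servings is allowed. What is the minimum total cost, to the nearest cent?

Check every corner: each single food scaled to meet both minima, and each pair solved so both constraints bind.
pasta only: max(21/8, 91/19) = 4.789 servings → $2.16.
chickpeas only: max(21/7, 91/48) = 3 servings → $2.55.
eggs only: max(21/6, 91/38) = 3.5 servings → $1.57.
pasta + chickpeas with both tight: 1.478 servings and 1.311 servings → $1.78.
pasta + eggs with both tight: 1.326 servings and 1.732 servings → $1.38.
chickpeas + eggs with both targets exact would need a negative amount; discard.
So the least-cost plan costs $1.38.

$1.38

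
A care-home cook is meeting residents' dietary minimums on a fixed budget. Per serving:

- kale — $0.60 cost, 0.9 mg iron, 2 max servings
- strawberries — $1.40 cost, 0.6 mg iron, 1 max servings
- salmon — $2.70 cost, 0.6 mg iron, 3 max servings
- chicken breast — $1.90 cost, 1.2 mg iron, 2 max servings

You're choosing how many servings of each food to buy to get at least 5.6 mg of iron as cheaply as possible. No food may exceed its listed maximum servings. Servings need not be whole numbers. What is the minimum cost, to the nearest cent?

Cost per mg of iron: kale $0.6667, chicken breast $1.5833, strawberries $2.3333, salmon $4.5000.
Take 2 servings of kale: +1.8 mg iron for $1.20 (total $1.20, still need 3.8 mg).
Take 2 servings of chicken breast: +2.4 mg iron for $3.80 (total $5.00, still need 1.4 mg).
Take 1 serving of strawberries: +0.6 mg iron for $1.40 (total $6.40, still need 0.8 mg).
Take 1.333 servings of salmon: +0.8 mg iron for $3.60 (total $10.00, still need 0.0 mg).
Greedy by cheapest-per-mg is optimal for a single linear constraint, so the minimum cost is $10.00.

$10.00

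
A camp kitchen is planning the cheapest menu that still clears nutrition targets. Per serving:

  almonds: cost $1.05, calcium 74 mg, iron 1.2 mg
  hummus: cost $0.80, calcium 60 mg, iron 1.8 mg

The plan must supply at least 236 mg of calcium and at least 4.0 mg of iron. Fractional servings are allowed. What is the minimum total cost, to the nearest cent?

Check every corner: each single food scaled to meet both minima, and each pair solved so both constraints bind.
almonds only: max(236/74, 4.0/1.2) = 3.333 servings → $3.50.
hummus only: max(236/60, 4.0/1.8) = 3.933 servings → $3.15.
almonds + hummus with both tight: 3.02 servings and 0.2092 servings → $3.34.
Cheapest feasible corner: $3.15.

$3.15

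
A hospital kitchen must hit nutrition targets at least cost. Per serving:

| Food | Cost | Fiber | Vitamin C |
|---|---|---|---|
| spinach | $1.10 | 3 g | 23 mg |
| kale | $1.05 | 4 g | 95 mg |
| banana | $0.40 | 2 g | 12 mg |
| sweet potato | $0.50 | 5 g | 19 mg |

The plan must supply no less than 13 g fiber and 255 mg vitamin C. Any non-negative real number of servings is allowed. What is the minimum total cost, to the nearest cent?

$2.97

With two linear requirements the optimum uses one or two foods; enumerate the corners.
spinach only: max(13/3, 255/23) = 11.09 servings → $12.20.
kale only: max(13/4, 255/95) = 3.25 servings → $3.41.
banana only: max(13/2, 255/12) = 21.25 servings → $8.50.
sweet potato only: max(13/5, 255/19) = 13.42 servings → $6.71.
spinach + kale with both tight: 1.114 servings and 2.415 servings → $3.76.
spinach + banana: the both-tight solution has a negative serving — not a feasible corner.
spinach + sweet potato: intersection lies outside the first quadrant.
kale + banana with both tight: 2.493 servings and 1.514 servings → $3.22.
kale + sweet potato with both tight: 2.576 servings and 0.5388 servings → $2.97.
banana + sweet potato with both targets exact would need a negative amount; discard.
The minimum over all feasible corners is $2.97.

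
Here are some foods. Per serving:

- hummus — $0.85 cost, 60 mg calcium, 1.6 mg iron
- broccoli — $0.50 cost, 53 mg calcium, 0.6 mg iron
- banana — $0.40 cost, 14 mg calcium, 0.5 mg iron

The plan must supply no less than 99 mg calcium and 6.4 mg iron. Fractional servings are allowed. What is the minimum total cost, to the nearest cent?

$3.40

A basic optimal solution has at most two foods positive. Try each food alone and each pair with both targets met exactly.
hummus only: max(99/60, 6.4/1.6) = 4 servings → $3.40.
broccoli only: max(99/53, 6.4/0.6) = 10.67 servings → $5.33.
banana only: max(99/14, 6.4/0.5) = 12.8 servings → $5.12.
hummus + broccoli with both targets exact would need a negative amount; discard.
hummus + banana: intersection lies outside the first quadrant.
broccoli + banana: intersection lies outside the first quadrant.
Cheapest feasible corner: $3.40.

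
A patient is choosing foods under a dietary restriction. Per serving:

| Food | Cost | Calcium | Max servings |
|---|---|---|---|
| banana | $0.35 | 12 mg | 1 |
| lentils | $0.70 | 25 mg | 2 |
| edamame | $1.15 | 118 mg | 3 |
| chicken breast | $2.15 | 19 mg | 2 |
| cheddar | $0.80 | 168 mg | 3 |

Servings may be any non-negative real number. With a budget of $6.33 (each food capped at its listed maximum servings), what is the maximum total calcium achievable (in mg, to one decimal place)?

Calcium per dollar: cheddar 210, edamame 102.6, lentils 35.71, banana 34.29, chicken breast 8.837.
Take 3 servings of cheddar: spends $2.40, +504.0 mg calcium (running total 504.0 mg).
Take 3 servings of edamame: spends $3.45, +354.0 mg calcium (running total 858.0 mg).
Take 0.6857 servings of lentils: spends $0.48, +17.1 mg calcium (running total 875.1 mg).
Filling greedily by calcium-per-dollar is optimal for one linear limit, giving 875.1 mg.

875.1 mg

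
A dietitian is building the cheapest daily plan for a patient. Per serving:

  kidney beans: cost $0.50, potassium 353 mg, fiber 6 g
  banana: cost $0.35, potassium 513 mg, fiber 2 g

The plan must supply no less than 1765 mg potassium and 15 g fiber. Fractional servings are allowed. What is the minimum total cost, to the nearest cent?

$1.66

At the optimum either one food covers both requirements or two foods hit both targets exactly; no other combination can be cheaper.
kidney beans only: max(1765/353, 15/6) = 5 servings → $2.50.
banana only: max(1765/513, 15/2) = 7.5 servings → $2.62.
kidney beans + banana with both tight: 1.756 servings and 2.232 servings → $1.66.
The minimum over all feasible corners is $1.66.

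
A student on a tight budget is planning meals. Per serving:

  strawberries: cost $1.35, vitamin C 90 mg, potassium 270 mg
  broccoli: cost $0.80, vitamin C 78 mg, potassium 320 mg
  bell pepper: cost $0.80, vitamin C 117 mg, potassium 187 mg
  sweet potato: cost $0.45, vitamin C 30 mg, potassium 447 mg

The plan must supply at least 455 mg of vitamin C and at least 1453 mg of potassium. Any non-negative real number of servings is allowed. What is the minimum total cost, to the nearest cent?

$3.56

Minimising a linear cost over {vitamin C ≥ 455, potassium ≥ 1453, servings ≥ 0} — the optimum is at a vertex, using one or two foods.
strawberries only: max(455/90, 1453/270) = 5.381 servings → $7.26.
broccoli only: max(455/78, 1453/320) = 5.833 servings → $4.67.
bell pepper only: max(455/117, 1453/187) = 7.77 servings → $6.22.
sweet potato only: max(455/30, 1453/447) = 15.17 servings → $6.83.
strawberries + broccoli with both tight: 4.169 servings and 1.023 servings → $6.45.
strawberries + bell pepper: the both-tight solution has a negative serving — not a feasible corner.
strawberries + sweet potato with both tight: 4.973 servings and 0.2465 servings → $6.83.
broccoli + bell pepper with both tight: 3.716 servings and 1.412 servings → $4.10.
broccoli + sweet potato: the both-tight solution has a negative serving — not a feasible corner.
bell pepper + sweet potato with both tight: 3.423 servings and 1.819 servings → $3.56.
So the least-cost plan costs $3.56.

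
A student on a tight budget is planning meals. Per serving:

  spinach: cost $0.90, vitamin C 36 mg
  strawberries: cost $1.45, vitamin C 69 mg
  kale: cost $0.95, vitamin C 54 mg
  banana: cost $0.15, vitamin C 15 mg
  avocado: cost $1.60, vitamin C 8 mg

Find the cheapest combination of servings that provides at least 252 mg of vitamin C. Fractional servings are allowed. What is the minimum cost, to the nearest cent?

$2.52

Cost per mg of vitamin C: banana $0.0100, kale $0.0176, strawberries $0.0210, spinach $0.0250, avocado $0.2000.
With no serving limits, use only banana: 252 mg / 15 mg = 16.8 servings × $0.15 = $2.52.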